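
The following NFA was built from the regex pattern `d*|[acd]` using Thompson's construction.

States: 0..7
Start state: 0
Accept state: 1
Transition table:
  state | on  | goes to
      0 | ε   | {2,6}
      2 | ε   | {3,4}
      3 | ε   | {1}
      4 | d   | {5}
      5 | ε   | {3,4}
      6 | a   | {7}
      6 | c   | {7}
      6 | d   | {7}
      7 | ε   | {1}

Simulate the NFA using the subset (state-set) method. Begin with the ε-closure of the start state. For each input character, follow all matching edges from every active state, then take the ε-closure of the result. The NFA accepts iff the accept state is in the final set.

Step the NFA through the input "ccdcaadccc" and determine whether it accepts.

Answer: REJECT

Steps:
start: ε-closure({0}) = {0,1,2,3,4,6}
'c' @ 1: {1,7}  [accepting]
'c' @ 2: {}  — no active states
rest 'dcaadccc' ignored (set empty)
after full input: {}  (accept=1 not in)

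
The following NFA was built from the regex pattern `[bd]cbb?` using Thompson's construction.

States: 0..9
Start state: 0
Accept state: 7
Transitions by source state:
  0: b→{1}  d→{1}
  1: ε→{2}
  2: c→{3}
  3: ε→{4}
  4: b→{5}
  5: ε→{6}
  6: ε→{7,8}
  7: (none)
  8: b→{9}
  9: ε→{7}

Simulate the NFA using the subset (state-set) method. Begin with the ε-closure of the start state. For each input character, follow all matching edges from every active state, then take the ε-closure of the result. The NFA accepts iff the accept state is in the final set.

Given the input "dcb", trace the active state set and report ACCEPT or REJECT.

Answer: ACCEPT

Derivation:
initial (ε-close {0}): {0}
'd' @ 1: {1,2}
'c' @ 2: {3,4}
'b' @ 3: {5,6,7,8}  (accept∈set)
final: {5,6,7,8}; accept 7 in set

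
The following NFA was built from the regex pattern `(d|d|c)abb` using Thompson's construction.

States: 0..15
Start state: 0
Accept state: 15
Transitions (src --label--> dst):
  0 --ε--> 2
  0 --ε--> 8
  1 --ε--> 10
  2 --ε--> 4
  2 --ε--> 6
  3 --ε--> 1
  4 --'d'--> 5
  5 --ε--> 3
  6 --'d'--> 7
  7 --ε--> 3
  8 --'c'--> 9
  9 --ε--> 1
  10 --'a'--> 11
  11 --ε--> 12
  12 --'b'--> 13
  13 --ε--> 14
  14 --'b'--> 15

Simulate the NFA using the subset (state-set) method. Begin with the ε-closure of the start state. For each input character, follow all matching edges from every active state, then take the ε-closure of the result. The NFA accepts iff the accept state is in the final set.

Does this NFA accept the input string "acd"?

Answer: REJECT

Derivation:
start: ε-closure({0}) = {0,2,4,6,8}
'a' @ 1: {}  — no active states
rest 'cd' ignored (set empty)
after full input: {}  (accept=15 not in)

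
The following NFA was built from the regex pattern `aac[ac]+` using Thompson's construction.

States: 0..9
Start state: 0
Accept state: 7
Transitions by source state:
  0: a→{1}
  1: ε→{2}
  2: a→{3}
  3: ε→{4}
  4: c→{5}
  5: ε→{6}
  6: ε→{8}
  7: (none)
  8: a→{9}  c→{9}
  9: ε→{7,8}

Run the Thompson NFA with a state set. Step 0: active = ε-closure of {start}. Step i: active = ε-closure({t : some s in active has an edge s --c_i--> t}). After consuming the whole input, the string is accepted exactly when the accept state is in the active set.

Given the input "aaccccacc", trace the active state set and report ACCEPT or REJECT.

Answer: ACCEPT

Steps:
start: ε-closure({0}) = {0}
'a' @ 1: {1,2}
'a' @ 2: {3,4}
'c' @ 3: {5,6,8}
'c' @ 4: {7,8,9}  (accept∈set)
'c' @ 5: {7,8,9}  (accept∈set)
'c' @ 6: {7,8,9}  (accept∈set)
'a' @ 7: {7,8,9}  (accept∈set)
'c' @ 8: {7,8,9}  (accept∈set)
'c' @ 9: {7,8,9}  (accept∈set)
final: {7,8,9}; accept 7 in set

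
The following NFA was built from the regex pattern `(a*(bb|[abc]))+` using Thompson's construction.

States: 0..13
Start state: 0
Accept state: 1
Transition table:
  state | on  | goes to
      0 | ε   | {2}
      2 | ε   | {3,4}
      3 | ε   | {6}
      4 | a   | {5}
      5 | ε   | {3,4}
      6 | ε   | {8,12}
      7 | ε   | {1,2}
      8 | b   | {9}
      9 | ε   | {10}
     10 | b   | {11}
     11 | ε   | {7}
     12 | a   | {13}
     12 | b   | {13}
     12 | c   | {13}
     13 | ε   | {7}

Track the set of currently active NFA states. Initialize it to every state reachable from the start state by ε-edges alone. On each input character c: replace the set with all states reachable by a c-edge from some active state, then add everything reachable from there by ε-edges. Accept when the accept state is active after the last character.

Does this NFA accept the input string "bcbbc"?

Answer: ACCEPT

Steps:
start: ε-closure({0}) = {0,2,3,4,6,8,12}
'b' @ 1: {1,2,3,4,6,7,8,9,10,12,13}  ✓accept
'c' @ 2: {1,2,3,4,6,7,8,12,13}  ✓accept
'b' @ 3: {1,2,3,4,6,7,8,9,10,12,13}  ✓accept
'b' @ 4: {1,2,3,4,6,7,8,9,10,11,12,13}  ✓accept
'c' @ 5: {1,2,3,4,6,7,8,12,13}  ✓accept
after full input: {1,2,3,4,6,7,8,12,13}  (accept=1 in)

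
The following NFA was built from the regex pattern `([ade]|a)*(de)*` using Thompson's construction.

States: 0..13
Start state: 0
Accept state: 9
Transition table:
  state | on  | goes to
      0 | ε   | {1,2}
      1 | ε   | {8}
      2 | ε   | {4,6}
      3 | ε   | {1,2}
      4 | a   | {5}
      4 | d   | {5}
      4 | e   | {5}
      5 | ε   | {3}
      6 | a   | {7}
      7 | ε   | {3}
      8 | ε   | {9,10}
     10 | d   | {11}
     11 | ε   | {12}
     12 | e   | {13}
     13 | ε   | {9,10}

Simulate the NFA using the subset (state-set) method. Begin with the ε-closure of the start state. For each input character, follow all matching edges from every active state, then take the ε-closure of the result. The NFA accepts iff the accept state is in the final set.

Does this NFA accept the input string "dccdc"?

Answer: REJECT

Steps:
initial (ε-close {0}): {0,1,2,4,6,8,9,10}
'd' @ 1: {1,2,3,4,5,6,8,9,10,11,12}  ✓accept
'c' @ 2: {}  — no active states
rest 'cdc' ignored (set empty)
final: {}; accept 9 not in set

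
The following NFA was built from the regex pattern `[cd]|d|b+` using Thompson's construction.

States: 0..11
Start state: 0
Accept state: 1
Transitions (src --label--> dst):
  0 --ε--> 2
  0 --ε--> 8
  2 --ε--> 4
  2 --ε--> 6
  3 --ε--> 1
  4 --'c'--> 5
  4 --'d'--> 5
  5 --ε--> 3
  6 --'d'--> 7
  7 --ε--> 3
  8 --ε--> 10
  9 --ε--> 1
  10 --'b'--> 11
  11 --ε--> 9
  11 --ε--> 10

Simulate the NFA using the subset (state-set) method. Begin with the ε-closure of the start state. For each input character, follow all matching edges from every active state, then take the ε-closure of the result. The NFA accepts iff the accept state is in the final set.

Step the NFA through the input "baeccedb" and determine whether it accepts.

Answer: REJECT

Steps:
start: ε-closure({0}) = {0,2,4,6,8,10}
'b' @ 1: {1,9,10,11}  [accepting]
'a' @ 2: {}  — no active states
rest 'eccedb' ignored (set empty)
after full input: {}  (accept=1 not in)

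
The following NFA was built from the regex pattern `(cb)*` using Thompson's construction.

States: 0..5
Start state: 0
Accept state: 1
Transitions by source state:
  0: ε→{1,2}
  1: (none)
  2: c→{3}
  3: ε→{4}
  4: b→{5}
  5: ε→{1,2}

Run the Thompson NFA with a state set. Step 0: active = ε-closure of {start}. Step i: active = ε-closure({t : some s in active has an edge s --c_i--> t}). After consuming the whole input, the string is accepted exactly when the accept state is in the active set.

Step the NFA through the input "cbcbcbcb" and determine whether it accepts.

start: ε-closure({0}) = {0,1,2}
'c' @ 1: {3,4}
'b' @ 2: {1,2,5}  (accept∈set)
'c' @ 3: {3,4}
'b' @ 4: {1,2,5}  (accept∈set)
'c' @ 5: {3,4}
'b' @ 6: {1,2,5}  (accept∈set)
'c' @ 7: {3,4}
'b' @ 8: {1,2,5}  (accept∈set)
end set {1,2,5} — state 1 in

Answer: ACCEPT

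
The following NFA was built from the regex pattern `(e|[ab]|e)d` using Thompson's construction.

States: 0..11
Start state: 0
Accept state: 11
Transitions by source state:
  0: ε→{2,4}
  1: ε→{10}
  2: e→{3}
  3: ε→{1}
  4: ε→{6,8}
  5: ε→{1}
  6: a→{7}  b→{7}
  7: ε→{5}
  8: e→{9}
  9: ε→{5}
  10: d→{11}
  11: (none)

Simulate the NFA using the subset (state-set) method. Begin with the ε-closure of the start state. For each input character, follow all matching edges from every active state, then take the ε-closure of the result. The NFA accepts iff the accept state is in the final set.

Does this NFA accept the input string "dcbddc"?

initial (ε-close {0}): {0,2,4,6,8}
'd' @ 1: {}  — dead — no transitions
rest 'cbddc' ignored (set empty)
final: {}; accept 11 not in set

Answer: REJECT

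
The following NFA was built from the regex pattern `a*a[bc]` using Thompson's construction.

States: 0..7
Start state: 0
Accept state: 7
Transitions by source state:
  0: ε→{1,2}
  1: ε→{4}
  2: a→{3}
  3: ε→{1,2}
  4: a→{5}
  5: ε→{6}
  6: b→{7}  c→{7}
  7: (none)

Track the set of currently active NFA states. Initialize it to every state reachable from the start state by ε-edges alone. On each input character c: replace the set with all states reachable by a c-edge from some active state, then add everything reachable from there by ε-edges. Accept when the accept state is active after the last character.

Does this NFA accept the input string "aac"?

Answer: ACCEPT

Trace:
initial (ε-close {0}): {0,1,2,4}
'a' @ 1: {1,2,3,4,5,6}
'a' @ 2: {1,2,3,4,5,6}
'c' @ 3: {7}  (accept∈set)
final: {7}; accept 7 in set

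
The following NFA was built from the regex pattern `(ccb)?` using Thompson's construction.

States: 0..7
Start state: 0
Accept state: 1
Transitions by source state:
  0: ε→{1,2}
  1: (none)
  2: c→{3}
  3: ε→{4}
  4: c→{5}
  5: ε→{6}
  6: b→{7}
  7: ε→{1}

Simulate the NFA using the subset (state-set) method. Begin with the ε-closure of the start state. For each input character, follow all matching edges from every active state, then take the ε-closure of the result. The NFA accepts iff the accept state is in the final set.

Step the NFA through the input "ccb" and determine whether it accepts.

Answer: ACCEPT

Steps:
start: ε-closure({0}) = {0,1,2}
'c' @ 1: {3,4}
'c' @ 2: {5,6}
'b' @ 3: {1,7}  [accepting]
end set {1,7} — state 1 in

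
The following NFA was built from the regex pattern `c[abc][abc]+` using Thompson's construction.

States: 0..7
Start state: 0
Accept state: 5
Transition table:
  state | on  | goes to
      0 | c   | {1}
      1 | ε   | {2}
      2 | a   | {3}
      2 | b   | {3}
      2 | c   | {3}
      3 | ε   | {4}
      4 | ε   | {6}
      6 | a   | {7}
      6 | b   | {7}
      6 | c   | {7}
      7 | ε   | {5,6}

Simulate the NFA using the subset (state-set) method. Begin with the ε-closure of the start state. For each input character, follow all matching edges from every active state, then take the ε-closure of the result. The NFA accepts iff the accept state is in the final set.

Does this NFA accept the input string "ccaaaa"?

S₀ = ε-closure({0}) = {0}
'c' @ 1: {1,2}
'c' @ 2: {3,4,6}
'a' @ 3: {5,6,7}  (accept∈set)
'a' @ 4: {5,6,7}  (accept∈set)
'a' @ 5: {5,6,7}  (accept∈set)
'a' @ 6: {5,6,7}  (accept∈set)
after full input: {5,6,7}  (accept=5 in)

Answer: ACCEPT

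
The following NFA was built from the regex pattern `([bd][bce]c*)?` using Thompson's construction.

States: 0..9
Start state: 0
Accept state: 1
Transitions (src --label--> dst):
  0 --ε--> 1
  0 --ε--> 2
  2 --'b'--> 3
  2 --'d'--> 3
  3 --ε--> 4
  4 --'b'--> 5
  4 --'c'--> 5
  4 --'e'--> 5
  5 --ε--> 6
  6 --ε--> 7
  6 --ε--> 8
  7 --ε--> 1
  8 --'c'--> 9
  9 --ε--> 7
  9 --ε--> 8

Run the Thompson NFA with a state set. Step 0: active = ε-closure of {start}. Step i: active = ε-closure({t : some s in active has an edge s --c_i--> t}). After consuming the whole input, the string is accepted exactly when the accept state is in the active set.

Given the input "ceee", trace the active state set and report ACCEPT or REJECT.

Answer: REJECT

Trace:
S₀ = ε-closure({0}) = {0,1,2}
'c' @ 1: {}  — no active states
rest 'eee' ignored (set empty)
after full input: {}  (accept=1 not in)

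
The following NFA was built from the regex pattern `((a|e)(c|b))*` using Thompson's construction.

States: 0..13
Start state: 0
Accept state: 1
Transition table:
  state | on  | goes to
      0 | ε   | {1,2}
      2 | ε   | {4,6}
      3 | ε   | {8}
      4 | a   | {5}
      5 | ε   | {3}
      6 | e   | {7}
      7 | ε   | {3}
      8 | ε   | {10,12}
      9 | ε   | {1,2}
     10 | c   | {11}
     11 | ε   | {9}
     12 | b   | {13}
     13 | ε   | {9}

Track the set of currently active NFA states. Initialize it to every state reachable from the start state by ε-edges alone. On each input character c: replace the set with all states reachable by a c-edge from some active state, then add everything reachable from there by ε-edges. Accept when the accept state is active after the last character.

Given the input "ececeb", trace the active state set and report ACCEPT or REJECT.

Answer: ACCEPT

Derivation:
S₀ = ε-closure({0}) = {0,1,2,4,6}
'e' @ 1: {3,7,8,10,12}
'c' @ 2: {1,2,4,6,9,11}  ✓accept
'e' @ 3: {3,7,8,10,12}
'c' @ 4: {1,2,4,6,9,11}  ✓accept
'e' @ 5: {3,7,8,10,12}
'b' @ 6: {1,2,4,6,9,13}  ✓accept
end set {1,2,4,6,9,13} — state 1 in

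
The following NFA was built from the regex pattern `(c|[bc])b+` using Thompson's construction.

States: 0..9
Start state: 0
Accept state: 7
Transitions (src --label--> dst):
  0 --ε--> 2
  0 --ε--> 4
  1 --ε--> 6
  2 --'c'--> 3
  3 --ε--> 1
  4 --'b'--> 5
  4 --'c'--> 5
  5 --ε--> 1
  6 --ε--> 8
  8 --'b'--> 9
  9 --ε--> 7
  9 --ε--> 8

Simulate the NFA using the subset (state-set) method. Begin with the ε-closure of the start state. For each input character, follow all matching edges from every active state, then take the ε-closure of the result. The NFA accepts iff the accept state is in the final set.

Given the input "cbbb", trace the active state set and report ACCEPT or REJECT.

initial (ε-close {0}): {0,2,4}
'c' @ 1: {1,3,5,6,8}
'b' @ 2: {7,8,9}  ✓accept
'b' @ 3: {7,8,9}  ✓accept
'b' @ 4: {7,8,9}  ✓accept
after full input: {7,8,9}  (accept=7 in)

Answer: ACCEPT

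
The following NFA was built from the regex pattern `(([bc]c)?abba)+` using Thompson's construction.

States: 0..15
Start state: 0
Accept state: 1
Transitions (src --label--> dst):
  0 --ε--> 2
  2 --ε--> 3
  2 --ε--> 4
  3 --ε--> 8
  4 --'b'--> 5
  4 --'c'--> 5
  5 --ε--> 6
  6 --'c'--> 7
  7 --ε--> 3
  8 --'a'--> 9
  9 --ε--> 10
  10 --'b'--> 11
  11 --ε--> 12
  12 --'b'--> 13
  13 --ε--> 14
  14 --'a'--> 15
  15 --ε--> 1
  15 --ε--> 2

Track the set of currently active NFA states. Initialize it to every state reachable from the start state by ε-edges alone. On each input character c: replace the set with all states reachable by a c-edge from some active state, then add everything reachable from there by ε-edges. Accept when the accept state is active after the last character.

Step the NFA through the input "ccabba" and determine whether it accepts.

Answer: ACCEPT

Steps:
initial (ε-close {0}): {0,2,3,4,8}
'c' @ 1: {5,6}
'c' @ 2: {3,7,8}
'a' @ 3: {9,10}
'b' @ 4: {11,12}
'b' @ 5: {13,14}
'a' @ 6: {1,2,3,4,8,15}  ✓accept
end set {1,2,3,4,8,15} — state 1 in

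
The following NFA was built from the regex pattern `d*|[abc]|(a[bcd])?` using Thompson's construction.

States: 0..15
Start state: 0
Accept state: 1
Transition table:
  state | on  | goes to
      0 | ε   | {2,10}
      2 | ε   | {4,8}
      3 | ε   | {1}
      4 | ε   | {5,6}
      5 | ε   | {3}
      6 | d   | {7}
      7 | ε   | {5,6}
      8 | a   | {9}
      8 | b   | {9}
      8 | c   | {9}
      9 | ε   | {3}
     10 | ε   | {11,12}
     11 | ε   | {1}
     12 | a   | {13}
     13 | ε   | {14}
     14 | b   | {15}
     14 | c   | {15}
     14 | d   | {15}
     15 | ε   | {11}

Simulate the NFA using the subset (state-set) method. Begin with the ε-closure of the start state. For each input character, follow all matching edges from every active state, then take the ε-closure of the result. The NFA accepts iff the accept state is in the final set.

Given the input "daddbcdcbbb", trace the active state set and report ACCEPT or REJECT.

initial (ε-close {0}): {0,1,2,3,4,5,6,8,10,11,12}
'd' @ 1: {1,3,5,6,7}  ✓accept
'a' @ 2: {}  — no active states
rest 'ddbcdcbbb' ignored (set empty)
after full input: {}  (accept=1 not in)

Answer: REJECT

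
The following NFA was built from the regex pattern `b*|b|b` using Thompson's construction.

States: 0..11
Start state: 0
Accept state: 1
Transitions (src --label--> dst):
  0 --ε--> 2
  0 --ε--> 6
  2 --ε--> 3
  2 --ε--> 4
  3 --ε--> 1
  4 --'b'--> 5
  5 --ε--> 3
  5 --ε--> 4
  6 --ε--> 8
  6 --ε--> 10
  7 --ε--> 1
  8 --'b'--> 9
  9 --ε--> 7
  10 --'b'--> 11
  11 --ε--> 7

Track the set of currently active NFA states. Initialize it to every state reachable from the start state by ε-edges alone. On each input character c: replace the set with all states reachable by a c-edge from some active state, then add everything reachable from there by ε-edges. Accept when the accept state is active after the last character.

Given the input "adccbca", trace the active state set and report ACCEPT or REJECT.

Answer: REJECT

Steps:
start: ε-closure({0}) = {0,1,2,3,4,6,8,10}
'a' @ 1: {}  — no active states
rest 'dccbca' ignored (set empty)
final: {}; accept 1 not in set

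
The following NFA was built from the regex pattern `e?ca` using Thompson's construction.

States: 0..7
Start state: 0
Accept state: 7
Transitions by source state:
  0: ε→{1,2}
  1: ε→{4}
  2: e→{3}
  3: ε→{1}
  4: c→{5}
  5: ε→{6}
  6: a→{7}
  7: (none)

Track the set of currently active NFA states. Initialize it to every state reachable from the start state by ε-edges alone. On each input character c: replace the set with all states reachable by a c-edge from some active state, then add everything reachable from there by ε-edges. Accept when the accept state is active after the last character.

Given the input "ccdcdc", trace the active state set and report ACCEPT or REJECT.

Answer: REJECT

Trace:
start: ε-closure({0}) = {0,1,2,4}
'c' @ 1: {5,6}
'c' @ 2: {}  — dead — no transitions
rest 'dcdc' ignored (set empty)
after full input: {}  (accept=7 not in)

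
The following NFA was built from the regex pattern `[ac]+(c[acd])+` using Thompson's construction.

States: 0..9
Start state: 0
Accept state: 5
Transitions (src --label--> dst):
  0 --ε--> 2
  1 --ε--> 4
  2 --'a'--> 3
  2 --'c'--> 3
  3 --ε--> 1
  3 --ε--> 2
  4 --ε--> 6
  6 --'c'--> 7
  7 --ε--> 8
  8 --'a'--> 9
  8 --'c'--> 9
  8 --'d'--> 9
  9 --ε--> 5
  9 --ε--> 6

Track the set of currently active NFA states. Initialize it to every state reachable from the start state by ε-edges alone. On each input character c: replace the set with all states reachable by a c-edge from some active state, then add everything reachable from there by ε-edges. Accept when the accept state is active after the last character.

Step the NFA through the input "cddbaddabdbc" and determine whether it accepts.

Answer: REJECT

Steps:
start: ε-closure({0}) = {0,2}
'c' @ 1: {1,2,3,4,6}
'd' @ 2: {}  — dead — no transitions
rest 'dbaddabdbc' ignored (set empty)
after full input: {}  (accept=5 not in)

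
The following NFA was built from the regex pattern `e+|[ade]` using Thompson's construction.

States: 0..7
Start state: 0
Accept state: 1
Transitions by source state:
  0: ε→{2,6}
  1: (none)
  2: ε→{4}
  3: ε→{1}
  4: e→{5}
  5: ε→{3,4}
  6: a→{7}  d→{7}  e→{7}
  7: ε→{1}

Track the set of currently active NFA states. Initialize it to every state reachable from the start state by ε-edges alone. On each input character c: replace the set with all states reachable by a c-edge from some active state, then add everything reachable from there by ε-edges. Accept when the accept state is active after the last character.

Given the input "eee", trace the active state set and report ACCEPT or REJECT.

start: ε-closure({0}) = {0,2,4,6}
'e' @ 1: {1,3,4,5,7}  (accept∈set)
'e' @ 2: {1,3,4,5}  (accept∈set)
'e' @ 3: {1,3,4,5}  (accept∈set)
end set {1,3,4,5} — state 1 in

Answer: ACCEPT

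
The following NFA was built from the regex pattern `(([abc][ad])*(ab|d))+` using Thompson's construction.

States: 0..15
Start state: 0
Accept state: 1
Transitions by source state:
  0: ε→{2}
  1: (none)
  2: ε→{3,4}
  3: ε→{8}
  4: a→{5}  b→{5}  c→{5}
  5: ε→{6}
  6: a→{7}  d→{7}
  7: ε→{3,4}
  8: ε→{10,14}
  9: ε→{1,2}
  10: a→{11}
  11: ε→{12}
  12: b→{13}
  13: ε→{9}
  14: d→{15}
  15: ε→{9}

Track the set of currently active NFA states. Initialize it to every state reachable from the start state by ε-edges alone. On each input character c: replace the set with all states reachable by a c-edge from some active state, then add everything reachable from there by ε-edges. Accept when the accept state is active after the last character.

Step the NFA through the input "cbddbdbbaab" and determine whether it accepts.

Answer: REJECT

Trace:
S₀ = ε-closure({0}) = {0,2,3,4,8,10,14}
'c' @ 1: {5,6}
'b' @ 2: {}  — state set empty
rest 'ddbdbbaab' ignored (set empty)
after full input: {}  (accept=1 not in)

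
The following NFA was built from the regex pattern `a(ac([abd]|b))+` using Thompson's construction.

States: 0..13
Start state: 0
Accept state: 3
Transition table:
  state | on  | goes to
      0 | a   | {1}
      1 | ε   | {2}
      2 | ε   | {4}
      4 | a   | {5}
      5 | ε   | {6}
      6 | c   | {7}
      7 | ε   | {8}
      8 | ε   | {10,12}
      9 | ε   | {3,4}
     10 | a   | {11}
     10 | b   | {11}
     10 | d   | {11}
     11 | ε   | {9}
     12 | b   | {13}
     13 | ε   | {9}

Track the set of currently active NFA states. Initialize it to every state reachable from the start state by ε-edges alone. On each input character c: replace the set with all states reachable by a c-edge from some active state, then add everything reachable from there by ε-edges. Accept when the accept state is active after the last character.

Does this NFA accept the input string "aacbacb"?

initial (ε-close {0}): {0}
'a' @ 1: {1,2,4}
'a' @ 2: {5,6}
'c' @ 3: {7,8,10,12}
'b' @ 4: {3,4,9,11,13}  (accept∈set)
'a' @ 5: {5,6}
'c' @ 6: {7,8,10,12}
'b' @ 7: {3,4,9,11,13}  (accept∈set)
final: {3,4,9,11,13}; accept 3 in set

Answer: ACCEPT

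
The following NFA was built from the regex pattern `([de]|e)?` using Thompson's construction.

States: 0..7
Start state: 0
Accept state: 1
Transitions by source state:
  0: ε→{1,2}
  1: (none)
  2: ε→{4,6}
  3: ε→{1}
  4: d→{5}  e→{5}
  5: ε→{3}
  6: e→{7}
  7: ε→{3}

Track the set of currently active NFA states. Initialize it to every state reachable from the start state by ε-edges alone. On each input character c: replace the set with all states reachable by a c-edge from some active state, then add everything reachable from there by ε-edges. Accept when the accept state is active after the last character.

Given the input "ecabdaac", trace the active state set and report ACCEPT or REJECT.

initial (ε-close {0}): {0,1,2,4,6}
'e' @ 1: {1,3,5,7}  [accepting]
'c' @ 2: {}  — no active states
rest 'abdaac' ignored (set empty)
end set {} — state 1 not in

Answer: REJECT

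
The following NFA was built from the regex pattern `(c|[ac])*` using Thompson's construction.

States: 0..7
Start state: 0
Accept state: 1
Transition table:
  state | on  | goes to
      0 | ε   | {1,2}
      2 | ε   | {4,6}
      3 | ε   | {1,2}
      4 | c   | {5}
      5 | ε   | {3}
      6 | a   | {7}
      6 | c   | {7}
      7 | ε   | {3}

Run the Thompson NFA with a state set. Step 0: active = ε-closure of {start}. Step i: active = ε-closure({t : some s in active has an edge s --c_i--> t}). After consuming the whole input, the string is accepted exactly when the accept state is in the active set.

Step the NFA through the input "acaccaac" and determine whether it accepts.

Answer: ACCEPT

Trace:
S₀ = ε-closure({0}) = {0,1,2,4,6}
'a' @ 1: {1,2,3,4,6,7}  [accepting]
'c' @ 2: {1,2,3,4,5,6,7}  [accepting]
'a' @ 3: {1,2,3,4,6,7}  [accepting]
'c' @ 4: {1,2,3,4,5,6,7}  [accepting]
'c' @ 5: {1,2,3,4,5,6,7}  [accepting]
'a' @ 6: {1,2,3,4,6,7}  [accepting]
'a' @ 7: {1,2,3,4,6,7}  [accepting]
'c' @ 8: {1,2,3,4,5,6,7}  [accepting]
after full input: {1,2,3,4,5,6,7}  (accept=1 in)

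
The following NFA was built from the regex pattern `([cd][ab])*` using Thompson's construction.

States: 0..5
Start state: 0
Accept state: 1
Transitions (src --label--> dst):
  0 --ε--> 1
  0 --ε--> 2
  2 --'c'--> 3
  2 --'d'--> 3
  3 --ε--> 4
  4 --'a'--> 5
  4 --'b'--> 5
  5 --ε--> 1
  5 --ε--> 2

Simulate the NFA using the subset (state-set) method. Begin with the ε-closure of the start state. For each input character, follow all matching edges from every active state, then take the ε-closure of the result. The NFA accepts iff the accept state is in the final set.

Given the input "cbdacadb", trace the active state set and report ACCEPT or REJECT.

S₀ = ε-closure({0}) = {0,1,2}
'c' @ 1: {3,4}
'b' @ 2: {1,2,5}  ✓accept
'd' @ 3: {3,4}
'a' @ 4: {1,2,5}  ✓accept
'c' @ 5: {3,4}
'a' @ 6: {1,2,5}  ✓accept
'd' @ 7: {3,4}
'b' @ 8: {1,2,5}  ✓accept
after full input: {1,2,5}  (accept=1 in)

Answer: ACCEPT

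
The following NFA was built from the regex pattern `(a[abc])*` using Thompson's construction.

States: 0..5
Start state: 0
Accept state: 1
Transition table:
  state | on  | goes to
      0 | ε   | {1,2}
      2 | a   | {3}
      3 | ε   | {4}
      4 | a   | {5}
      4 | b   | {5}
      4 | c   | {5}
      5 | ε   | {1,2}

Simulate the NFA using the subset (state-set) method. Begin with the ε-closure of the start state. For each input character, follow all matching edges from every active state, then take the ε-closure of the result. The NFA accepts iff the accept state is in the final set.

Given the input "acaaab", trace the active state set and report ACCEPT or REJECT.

Answer: ACCEPT

Steps:
S₀ = ε-closure({0}) = {0,1,2}
'a' @ 1: {3,4}
'c' @ 2: {1,2,5}  ✓accept
'a' @ 3: {3,4}
'a' @ 4: {1,2,5}  ✓accept
'a' @ 5: {3,4}
'b' @ 6: {1,2,5}  ✓accept
after full input: {1,2,5}  (accept=1 in)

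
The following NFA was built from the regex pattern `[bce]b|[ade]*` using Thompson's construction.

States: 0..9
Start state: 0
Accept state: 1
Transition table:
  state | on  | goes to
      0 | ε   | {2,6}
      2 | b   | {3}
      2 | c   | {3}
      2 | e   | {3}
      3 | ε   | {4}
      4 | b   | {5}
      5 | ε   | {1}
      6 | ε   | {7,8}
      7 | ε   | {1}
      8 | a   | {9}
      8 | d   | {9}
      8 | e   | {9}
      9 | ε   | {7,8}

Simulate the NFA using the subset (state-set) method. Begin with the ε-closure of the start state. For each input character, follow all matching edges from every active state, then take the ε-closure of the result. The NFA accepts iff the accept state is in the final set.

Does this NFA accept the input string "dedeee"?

S₀ = ε-closure({0}) = {0,1,2,6,7,8}
'd' @ 1: {1,7,8,9}  ✓accept
'e' @ 2: {1,7,8,9}  ✓accept
'd' @ 3: {1,7,8,9}  ✓accept
'e' @ 4: {1,7,8,9}  ✓accept
'e' @ 5: {1,7,8,9}  ✓accept
'e' @ 6: {1,7,8,9}  ✓accept
final: {1,7,8,9}; accept 1 in set

Answer: ACCEPT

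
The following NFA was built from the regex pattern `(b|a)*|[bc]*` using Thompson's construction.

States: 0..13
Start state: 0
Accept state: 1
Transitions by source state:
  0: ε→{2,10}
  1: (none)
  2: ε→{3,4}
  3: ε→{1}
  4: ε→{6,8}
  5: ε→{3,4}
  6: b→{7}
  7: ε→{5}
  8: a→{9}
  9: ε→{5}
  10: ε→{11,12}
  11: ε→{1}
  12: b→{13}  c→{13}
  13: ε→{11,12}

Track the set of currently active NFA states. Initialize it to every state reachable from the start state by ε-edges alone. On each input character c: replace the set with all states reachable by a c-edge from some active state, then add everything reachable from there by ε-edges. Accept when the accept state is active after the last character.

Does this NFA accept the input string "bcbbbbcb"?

Answer: ACCEPT

Steps:
start: ε-closure({0}) = {0,1,2,3,4,6,8,10,11,12}
'b' @ 1: {1,3,4,5,6,7,8,11,12,13}  [accepting]
'c' @ 2: {1,11,12,13}  [accepting]
'b' @ 3: {1,11,12,13}  [accepting]
'b' @ 4: {1,11,12,13}  [accepting]
'b' @ 5: {1,11,12,13}  [accepting]
'b' @ 6: {1,11,12,13}  [accepting]
'c' @ 7: {1,11,12,13}  [accepting]
'b' @ 8: {1,11,12,13}  [accepting]
end set {1,11,12,13} — state 1 in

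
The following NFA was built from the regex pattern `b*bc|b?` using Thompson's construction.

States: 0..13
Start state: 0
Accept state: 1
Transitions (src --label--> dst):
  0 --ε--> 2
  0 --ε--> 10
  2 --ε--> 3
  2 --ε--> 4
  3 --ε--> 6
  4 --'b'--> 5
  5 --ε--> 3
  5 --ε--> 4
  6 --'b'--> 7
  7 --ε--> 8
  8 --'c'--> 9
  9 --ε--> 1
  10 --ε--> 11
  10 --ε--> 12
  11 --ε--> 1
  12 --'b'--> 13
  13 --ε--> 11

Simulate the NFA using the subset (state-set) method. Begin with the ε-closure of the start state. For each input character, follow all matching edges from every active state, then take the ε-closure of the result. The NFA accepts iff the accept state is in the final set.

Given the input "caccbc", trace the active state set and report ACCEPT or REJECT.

Answer: REJECT

Steps:
start: ε-closure({0}) = {0,1,2,3,4,6,10,11,12}
'c' @ 1: {}  — no active states
rest 'accbc' ignored (set empty)
after full input: {}  (accept=1 not in)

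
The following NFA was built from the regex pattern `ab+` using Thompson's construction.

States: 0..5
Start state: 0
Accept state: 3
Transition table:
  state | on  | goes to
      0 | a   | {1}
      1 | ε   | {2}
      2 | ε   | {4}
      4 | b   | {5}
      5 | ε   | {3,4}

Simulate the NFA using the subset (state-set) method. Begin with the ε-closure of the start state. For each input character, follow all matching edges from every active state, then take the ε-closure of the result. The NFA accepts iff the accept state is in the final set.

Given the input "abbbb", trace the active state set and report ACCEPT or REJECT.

Answer: ACCEPT

Steps:
initial (ε-close {0}): {0}
'a' @ 1: {1,2,4}
'b' @ 2: {3,4,5}  ✓accept
'b' @ 3: {3,4,5}  ✓accept
'b' @ 4: {3,4,5}  ✓accept
'b' @ 5: {3,4,5}  ✓accept
after full input: {3,4,5}  (accept=3 in)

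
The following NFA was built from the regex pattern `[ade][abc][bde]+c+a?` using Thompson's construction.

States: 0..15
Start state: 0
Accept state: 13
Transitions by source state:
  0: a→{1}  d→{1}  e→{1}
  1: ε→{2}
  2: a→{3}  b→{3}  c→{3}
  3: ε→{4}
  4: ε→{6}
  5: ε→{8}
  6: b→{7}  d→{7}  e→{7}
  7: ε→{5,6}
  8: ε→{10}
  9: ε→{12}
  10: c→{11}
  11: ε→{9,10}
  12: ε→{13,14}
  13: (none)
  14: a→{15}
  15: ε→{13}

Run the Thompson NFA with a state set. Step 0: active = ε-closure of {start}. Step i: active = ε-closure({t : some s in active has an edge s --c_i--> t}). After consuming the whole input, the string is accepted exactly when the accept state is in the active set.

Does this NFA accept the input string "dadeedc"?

initial (ε-close {0}): {0}
'd' @ 1: {1,2}
'a' @ 2: {3,4,6}
'd' @ 3: {5,6,7,8,10}
'e' @ 4: {5,6,7,8,10}
'e' @ 5: {5,6,7,8,10}
'd' @ 6: {5,6,7,8,10}
'c' @ 7: {9,10,11,12,13,14}  (accept∈set)
end set {9,10,11,12,13,14} — state 13 in

Answer: ACCEPT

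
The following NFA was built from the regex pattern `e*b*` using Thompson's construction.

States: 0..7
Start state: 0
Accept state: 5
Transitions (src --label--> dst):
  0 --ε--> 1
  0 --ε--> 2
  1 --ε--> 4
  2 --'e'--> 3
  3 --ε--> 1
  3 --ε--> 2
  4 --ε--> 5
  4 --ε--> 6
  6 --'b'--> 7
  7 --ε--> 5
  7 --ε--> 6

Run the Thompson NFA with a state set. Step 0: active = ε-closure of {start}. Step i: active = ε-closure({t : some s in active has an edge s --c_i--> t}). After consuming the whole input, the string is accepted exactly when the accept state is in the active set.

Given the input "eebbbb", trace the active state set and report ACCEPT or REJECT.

Answer: ACCEPT

Derivation:
S₀ = ε-closure({0}) = {0,1,2,4,5,6}
'e' @ 1: {1,2,3,4,5,6}  [accepting]
'e' @ 2: {1,2,3,4,5,6}  [accepting]
'b' @ 3: {5,6,7}  [accepting]
'b' @ 4: {5,6,7}  [accepting]
'b' @ 5: {5,6,7}  [accepting]
'b' @ 6: {5,6,7}  [accepting]
end set {5,6,7} — state 5 in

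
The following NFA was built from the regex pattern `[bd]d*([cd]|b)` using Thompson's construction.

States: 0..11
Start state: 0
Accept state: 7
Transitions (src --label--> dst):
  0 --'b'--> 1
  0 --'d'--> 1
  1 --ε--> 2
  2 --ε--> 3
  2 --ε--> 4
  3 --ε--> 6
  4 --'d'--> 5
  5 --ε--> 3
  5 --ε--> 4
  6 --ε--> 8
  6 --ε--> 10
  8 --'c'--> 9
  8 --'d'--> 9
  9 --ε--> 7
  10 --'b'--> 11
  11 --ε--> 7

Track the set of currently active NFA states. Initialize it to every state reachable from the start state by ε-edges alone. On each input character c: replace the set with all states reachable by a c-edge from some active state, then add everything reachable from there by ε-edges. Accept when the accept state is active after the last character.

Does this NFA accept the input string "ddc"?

Answer: ACCEPT

Steps:
start: ε-closure({0}) = {0}
'd' @ 1: {1,2,3,4,6,8,10}
'd' @ 2: {3,4,5,6,7,8,9,10}  ✓accept
'c' @ 3: {7,9}  ✓accept
end set {7,9} — state 7 in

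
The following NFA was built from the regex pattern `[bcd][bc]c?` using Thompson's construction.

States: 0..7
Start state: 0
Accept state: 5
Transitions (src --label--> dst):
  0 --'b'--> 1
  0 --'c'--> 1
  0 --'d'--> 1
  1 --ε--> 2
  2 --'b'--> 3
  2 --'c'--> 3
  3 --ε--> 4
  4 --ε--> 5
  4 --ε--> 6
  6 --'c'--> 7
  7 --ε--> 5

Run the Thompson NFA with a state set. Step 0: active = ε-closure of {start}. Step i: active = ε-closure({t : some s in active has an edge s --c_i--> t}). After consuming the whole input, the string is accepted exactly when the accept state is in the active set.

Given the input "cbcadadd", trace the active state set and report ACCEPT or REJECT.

start: ε-closure({0}) = {0}
'c' @ 1: {1,2}
'b' @ 2: {3,4,5,6}  ✓accept
'c' @ 3: {5,7}  ✓accept
'a' @ 4: {}  — state set empty
rest 'dadd' ignored (set empty)
end set {} — state 5 not in

Answer: REJECT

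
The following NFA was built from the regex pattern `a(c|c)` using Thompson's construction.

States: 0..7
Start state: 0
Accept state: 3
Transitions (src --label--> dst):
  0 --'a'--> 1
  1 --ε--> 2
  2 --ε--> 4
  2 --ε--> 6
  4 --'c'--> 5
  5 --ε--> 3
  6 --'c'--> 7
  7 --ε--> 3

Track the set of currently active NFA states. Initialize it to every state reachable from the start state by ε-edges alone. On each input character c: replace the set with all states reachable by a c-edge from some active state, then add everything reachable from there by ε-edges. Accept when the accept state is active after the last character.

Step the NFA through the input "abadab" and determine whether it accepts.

Answer: REJECT

Steps:
S₀ = ε-closure({0}) = {0}
'a' @ 1: {1,2,4,6}
'b' @ 2: {}  — state set empty
rest 'adab' ignored (set empty)
final: {}; accept 3 not in set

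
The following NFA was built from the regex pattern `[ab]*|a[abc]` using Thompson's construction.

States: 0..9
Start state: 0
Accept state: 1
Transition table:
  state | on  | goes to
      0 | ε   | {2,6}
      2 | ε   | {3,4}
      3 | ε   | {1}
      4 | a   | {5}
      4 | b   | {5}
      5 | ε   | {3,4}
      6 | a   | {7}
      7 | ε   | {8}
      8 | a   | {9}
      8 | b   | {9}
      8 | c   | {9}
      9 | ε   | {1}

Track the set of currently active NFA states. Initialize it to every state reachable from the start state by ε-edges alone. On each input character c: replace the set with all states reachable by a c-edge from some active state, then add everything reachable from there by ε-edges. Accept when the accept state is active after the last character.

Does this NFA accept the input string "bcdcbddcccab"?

Answer: REJECT

Trace:
start: ε-closure({0}) = {0,1,2,3,4,6}
'b' @ 1: {1,3,4,5}  ✓accept
'c' @ 2: {}  — state set empty
rest 'dcbddcccab' ignored (set empty)
final: {}; accept 1 not in set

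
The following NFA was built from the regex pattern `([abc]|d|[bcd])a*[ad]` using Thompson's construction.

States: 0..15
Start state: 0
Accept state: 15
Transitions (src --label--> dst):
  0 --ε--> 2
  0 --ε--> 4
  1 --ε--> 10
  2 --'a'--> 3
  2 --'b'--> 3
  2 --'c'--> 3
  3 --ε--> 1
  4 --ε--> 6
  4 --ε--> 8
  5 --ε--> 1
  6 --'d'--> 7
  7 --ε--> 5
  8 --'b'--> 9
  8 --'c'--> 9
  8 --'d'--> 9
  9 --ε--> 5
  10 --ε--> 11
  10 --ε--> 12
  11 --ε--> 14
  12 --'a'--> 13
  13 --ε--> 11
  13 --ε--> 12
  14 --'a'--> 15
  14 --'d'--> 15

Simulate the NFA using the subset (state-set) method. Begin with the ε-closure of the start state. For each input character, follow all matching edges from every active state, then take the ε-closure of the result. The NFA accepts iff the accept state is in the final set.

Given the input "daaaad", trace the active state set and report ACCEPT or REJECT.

Answer: ACCEPT

Trace:
initial (ε-close {0}): {0,2,4,6,8}
'd' @ 1: {1,5,7,9,10,11,12,14}
'a' @ 2: {11,12,13,14,15}  ✓accept
'a' @ 3: {11,12,13,14,15}  ✓accept
'a' @ 4: {11,12,13,14,15}  ✓accept
'a' @ 5: {11,12,13,14,15}  ✓accept
'd' @ 6: {15}  ✓accept
after full input: {15}  (accept=15 in)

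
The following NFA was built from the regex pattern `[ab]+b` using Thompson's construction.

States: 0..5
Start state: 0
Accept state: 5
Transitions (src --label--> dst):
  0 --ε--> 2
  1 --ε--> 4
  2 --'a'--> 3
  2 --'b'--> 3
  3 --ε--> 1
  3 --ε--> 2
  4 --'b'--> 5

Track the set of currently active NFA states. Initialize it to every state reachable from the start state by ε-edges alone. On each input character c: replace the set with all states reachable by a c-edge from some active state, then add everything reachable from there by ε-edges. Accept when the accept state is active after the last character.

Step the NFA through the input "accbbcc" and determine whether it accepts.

initial (ε-close {0}): {0,2}
'a' @ 1: {1,2,3,4}
'c' @ 2: {}  — no active states
rest 'cbbcc' ignored (set empty)
after full input: {}  (accept=5 not in)

Answer: REJECT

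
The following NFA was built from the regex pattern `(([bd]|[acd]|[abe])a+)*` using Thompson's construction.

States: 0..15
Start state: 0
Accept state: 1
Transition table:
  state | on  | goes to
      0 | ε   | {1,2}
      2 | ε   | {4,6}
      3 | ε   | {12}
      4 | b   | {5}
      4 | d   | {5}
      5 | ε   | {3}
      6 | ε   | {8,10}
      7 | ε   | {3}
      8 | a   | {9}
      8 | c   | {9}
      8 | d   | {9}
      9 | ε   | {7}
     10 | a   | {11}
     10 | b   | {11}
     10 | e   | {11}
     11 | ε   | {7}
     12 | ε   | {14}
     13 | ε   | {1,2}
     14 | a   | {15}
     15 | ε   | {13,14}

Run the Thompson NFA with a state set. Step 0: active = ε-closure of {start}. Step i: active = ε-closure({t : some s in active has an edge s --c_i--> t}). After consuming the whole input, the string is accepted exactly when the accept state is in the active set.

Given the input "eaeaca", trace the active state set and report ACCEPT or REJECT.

initial (ε-close {0}): {0,1,2,4,6,8,10}
'e' @ 1: {3,7,11,12,14}
'a' @ 2: {1,2,4,6,8,10,13,14,15}  (accept∈set)
'e' @ 3: {3,7,11,12,14}
'a' @ 4: {1,2,4,6,8,10,13,14,15}  (accept∈set)
'c' @ 5: {3,7,9,12,14}
'a' @ 6: {1,2,4,6,8,10,13,14,15}  (accept∈set)
final: {1,2,4,6,8,10,13,14,15}; accept 1 in set

Answer: ACCEPT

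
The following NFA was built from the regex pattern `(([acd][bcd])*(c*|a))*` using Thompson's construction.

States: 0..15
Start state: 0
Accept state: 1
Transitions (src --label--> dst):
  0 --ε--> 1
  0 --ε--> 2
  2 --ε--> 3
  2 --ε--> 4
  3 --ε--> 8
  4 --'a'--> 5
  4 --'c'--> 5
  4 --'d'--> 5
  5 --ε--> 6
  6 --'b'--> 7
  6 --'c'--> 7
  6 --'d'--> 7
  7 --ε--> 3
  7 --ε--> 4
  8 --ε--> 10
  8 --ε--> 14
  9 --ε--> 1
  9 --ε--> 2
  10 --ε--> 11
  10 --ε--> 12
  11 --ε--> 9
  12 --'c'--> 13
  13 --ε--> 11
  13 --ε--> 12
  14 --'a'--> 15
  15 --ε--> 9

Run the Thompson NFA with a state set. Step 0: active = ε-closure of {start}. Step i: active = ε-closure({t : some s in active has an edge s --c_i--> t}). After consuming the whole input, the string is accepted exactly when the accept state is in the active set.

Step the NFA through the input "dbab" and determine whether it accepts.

start: ε-closure({0}) = {0,1,2,3,4,8,9,10,11,12,14}
'd' @ 1: {5,6}
'b' @ 2: {1,2,3,4,7,8,9,10,11,12,14}  [accepting]
'a' @ 3: {1,2,3,4,5,6,8,9,10,11,12,14,15}  [accepting]
'b' @ 4: {1,2,3,4,7,8,9,10,11,12,14}  [accepting]
final: {1,2,3,4,7,8,9,10,11,12,14}; accept 1 in set

Answer: ACCEPT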